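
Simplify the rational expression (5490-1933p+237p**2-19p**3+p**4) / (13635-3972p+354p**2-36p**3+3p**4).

(122-5p+p**2)/(303+6p+3p**2)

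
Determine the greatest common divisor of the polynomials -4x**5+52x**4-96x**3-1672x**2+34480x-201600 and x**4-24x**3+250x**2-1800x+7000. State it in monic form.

x**3-14x**2+110x-700

Euclidean algorithm in ℚ[x]:
  -4x**5+52x**4-96x**3-1672x**2+34480x-201600 = (-4x-44)(x**4-24x**3+250x**2-1800x+7000) + (-152x**3+2128x**2-16720x+106400)
  x**4-24x**3+250x**2-1800x+7000 = (-(1/152)x+5/76)(-152x**3+2128x**2-16720x+106400) + (0)
Last nonzero remainder: -152x**3+2128x**2-16720x+106400. Dividing through by -152 gives the monic gcd x**3-14x**2+110x-700.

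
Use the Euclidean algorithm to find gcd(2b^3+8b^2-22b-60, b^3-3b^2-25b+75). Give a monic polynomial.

b^2+2b-15

By polynomial division,
  2b^3+8b^2-22b-60 = (2)(b^3-3b^2-25b+75) + (14b^2+28b-210)
  b^3-3b^2-25b+75 = ((1/14)b-5/14)(14b^2+28b-210) + (0)
Last nonzero remainder: 14b^2+28b-210. Dividing through by 14 gives the monic gcd b^2+2b-15.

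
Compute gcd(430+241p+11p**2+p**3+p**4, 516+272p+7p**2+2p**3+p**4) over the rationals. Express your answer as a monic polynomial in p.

86+31p-4p**2+p**3

Repeated division with remainder:
  p**4+p**3+11p**2+241p+430 = (p**4+2p**3+7p**2+272p+516) + (-p**3+4p**2-31p-86)
  p**4+2p**3+7p**2+272p+516 = (-p-6)(-p**3+4p**2-31p-86) + (0)
Last nonzero remainder: -p**3+4p**2-31p-86. Dividing through by -1 gives the monic gcd p**3-4p**2+31p+86.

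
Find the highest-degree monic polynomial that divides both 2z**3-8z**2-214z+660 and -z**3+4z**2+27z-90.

z-3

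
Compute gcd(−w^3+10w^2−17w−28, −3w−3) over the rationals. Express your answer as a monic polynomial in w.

w+1

Euclidean algorithm in ℚ[w]:
  −w^3+10w^2−17w−28 = ((1/3)w^2−(11/3)w+28/3)(−3w−3) + (0)
Last nonzero remainder: −3w−3. Dividing through by −3 gives the monic gcd w+1.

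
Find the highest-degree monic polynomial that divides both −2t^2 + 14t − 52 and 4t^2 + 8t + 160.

1

Apply the Euclidean algorithm:
  −2t^2 + 14t − 52 = (−1/2)(4t^2 + 8t + 160) + (18t + 28)
  4t^2 + 8t + 160 = ((2/9)t + 8/81)(18t + 28) + (12736/81)
  18t + 28 = ((729/6368)t + 567/3184)(12736/81) + (0)
The last nonzero remainder is the constant 12736/81, so the polynomials are coprime and gcd = 1.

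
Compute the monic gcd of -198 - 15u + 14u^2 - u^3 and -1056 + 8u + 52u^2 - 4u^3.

66 - 17u + u^2

By polynomial division,
  -u^3 + 14u^2 - 15u - 198 = (1/4)(-4u^3 + 52u^2 + 8u - 1056) + (u^2 - 17u + 66)
  -4u^3 + 52u^2 + 8u - 1056 = (-4u - 16)(u^2 - 17u + 66) + (0)
The last nonzero remainder u^2 - 17u + 66 is already monic.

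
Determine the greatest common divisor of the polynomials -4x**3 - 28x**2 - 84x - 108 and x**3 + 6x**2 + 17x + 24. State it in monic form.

x + 3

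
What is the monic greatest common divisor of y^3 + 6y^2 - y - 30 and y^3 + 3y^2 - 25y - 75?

y^2 + 8y + 15

Repeated division with remainder:
  y^3 + 6y^2 - y - 30 = (y^3 + 3y^2 - 25y - 75) + (3y^2 + 24y + 45)
  y^3 + 3y^2 - 25y - 75 = ((1/3)y - 5/3)(3y^2 + 24y + 45) + (0)
Last nonzero remainder: 3y^2 + 24y + 45. Dividing through by 3 gives the monic gcd y^2 + 8y + 15.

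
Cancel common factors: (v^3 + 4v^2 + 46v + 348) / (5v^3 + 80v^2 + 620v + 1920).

By polynomial division,
  v^3 + 4v^2 + 46v + 348 = (1/5)(5v^3 + 80v^2 + 620v + 1920) + (-12v^2 - 78v - 36)
  5v^3 + 80v^2 + 620v + 1920 = (-(5/12)v - 95/24)(-12v^2 - 78v - 36) + ((1185/4)v + 3555/2)
  -12v^2 - 78v - 36 = (-(16/395)v - 8/395)((1185/4)v + 3555/2) + (0)
Last nonzero remainder: (1185/4)v + 3555/2. Dividing through by 1185/4 gives the monic gcd v + 6.
Cancel v + 6 from numerator and denominator to get the reduced form.

(v^2 - 2v + 58)/(5v^2 + 50v + 320)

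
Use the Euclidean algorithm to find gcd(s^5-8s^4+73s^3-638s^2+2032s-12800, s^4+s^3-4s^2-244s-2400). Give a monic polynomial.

s^3-5s^2+26s-400

Euclidean algorithm in ℚ[s]:
  s^5-8s^4+73s^3-638s^2+2032s-12800 = (s-9)(s^4+s^3-4s^2-244s-2400) + (86s^3-430s^2+2236s-34400)
  s^4+s^3-4s^2-244s-2400 = ((1/86)s+3/43)(86s^3-430s^2+2236s-34400) + (0)
Last nonzero remainder: 86s^3-430s^2+2236s-34400. Dividing through by 86 gives the monic gcd s^3-5s^2+26s-400.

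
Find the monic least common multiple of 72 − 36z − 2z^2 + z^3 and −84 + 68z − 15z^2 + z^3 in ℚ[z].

Repeated division with remainder:
  z^3 − 2z^2 − 36z + 72 = (z^3 − 15z^2 + 68z − 84) + (13z^2 − 104z + 156)
  z^3 − 15z^2 + 68z − 84 = ((1/13)z − 7/13)(13z^2 − 104z + 156) + (0)
Last nonzero remainder: 13z^2 − 104z + 156. Dividing through by 13 gives the monic gcd z^2 − 8z + 12.
Then lcm(f, g) = f·g / gcd(f, g); expanding and making the result monic gives the answer.

−504 + 324z − 22z^2 − 9z^3 + z^4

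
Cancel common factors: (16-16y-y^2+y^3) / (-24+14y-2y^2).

(4-3y-y^2)/(-6+2y)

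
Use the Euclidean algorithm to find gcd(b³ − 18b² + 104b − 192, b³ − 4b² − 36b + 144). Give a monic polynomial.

b² − 10b + 24

Apply the Euclidean algorithm:
  b³ − 18b² + 104b − 192 = (b³ − 4b² − 36b + 144) + (−14b² + 140b − 336)
  b³ − 4b² − 36b + 144 = (−(1/14)b − 3/7)(−14b² + 140b − 336) + (0)
Last nonzero remainder: −14b² + 140b − 336. Dividing through by −14 gives the monic gcd b² − 10b + 24.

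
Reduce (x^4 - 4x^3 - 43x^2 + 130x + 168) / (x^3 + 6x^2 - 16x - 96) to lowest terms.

(x^2 - 6x - 7)/(x + 4)

By polynomial division,
  x^4 - 4x^3 - 43x^2 + 130x + 168 = (x - 10)(x^3 + 6x^2 - 16x - 96) + (33x^2 + 66x - 792)
  x^3 + 6x^2 - 16x - 96 = ((1/33)x + 4/33)(33x^2 + 66x - 792) + (0)
Last nonzero remainder: 33x^2 + 66x - 792. Dividing through by 33 gives the monic gcd x^2 + 2x - 24.
Cancel x^2 + 2x - 24 from numerator and denominator to get the reduced form.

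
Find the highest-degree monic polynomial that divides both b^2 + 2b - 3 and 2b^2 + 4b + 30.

1

Apply the Euclidean algorithm:
  b^2 + 2b - 3 = (1/2)(2b^2 + 4b + 30) + (-18)
  2b^2 + 4b + 30 = (-(1/9)b^2 - (2/9)b - 5/3)(-18) + (0)
The last nonzero remainder is the constant -18, so the polynomials are coprime and gcd = 1.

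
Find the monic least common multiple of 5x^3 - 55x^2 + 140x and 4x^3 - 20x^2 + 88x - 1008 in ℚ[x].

x^5 - 9x^4 + 42x^3 - 340x^2 + 1008x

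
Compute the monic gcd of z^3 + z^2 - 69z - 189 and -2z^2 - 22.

Repeated division with remainder:
  z^3 + z^2 - 69z - 189 = (-(1/2)z - 1/2)(-2z^2 - 22) + (-80z - 200)
  -2z^2 - 22 = ((1/40)z - 1/16)(-80z - 200) + (-69/2)
  -80z - 200 = ((160/69)z + 400/69)(-69/2) + (0)
The last nonzero remainder is the constant -69/2, so the polynomials are coprime and gcd = 1.

1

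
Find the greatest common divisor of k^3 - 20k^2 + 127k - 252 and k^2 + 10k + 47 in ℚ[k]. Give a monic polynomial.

Euclidean algorithm in ℚ[k]:
  k^3 - 20k^2 + 127k - 252 = (k - 30)(k^2 + 10k + 47) + (380k + 1158)
  k^2 + 10k + 47 = ((1/380)k + 1321/72200)(380k + 1158) + (931841/36100)
  380k + 1158 = ((13718000/931841)k + 41803800/931841)(931841/36100) + (0)
The last nonzero remainder is the constant 931841/36100, so the polynomials are coprime and gcd = 1.

1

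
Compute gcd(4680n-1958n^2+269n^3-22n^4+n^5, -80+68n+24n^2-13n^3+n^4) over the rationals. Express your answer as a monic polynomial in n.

By polynomial division,
  n^5-22n^4+269n^3-1958n^2+4680n = (n-9)(n^4-13n^3+24n^2+68n-80) + (128n^3-1810n^2+5372n-720)
  n^4-13n^3+24n^2+68n-80 = ((1/128)n+73/8192)(128n^3-1810n^2+5372n-720) + (-(7535/4096)n^2+(52745/2048)n-37675/512)
  128n^3-1810n^2+5372n-720 = (-(524288/7535)n+73728/7535)(-(7535/4096)n^2+(52745/2048)n-37675/512) + (0)
Last nonzero remainder: -(7535/4096)n^2+(52745/2048)n-37675/512. Dividing through by -7535/4096 gives the monic gcd n^2-14n+40.

40-14n+n^2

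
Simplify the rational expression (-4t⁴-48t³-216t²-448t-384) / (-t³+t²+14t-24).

Repeated division with remainder:
  -4t⁴-48t³-216t²-448t-384 = (4t+52)(-t³+t²+14t-24) + (-324t²-1080t+864)
  -t³+t²+14t-24 = ((1/324)t-13/972)(-324t²-1080t+864) + (-(28/9)t-112/9)
  -324t²-1080t+864 = ((729/7)t-486/7)(-(28/9)t-112/9) + (0)
Last nonzero remainder: -(28/9)t-112/9. Dividing through by -28/9 gives the monic gcd t+4.
Cancel t+4 from numerator and denominator to get the reduced form.

(4t³+32t²+88t+96)/(t²-5t+6)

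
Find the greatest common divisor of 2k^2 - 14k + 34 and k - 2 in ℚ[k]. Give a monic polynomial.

Repeated division with remainder:
  2k^2 - 14k + 34 = (2k - 10)(k - 2) + (14)
  k - 2 = ((1/14)k - 1/7)(14) + (0)
The last nonzero remainder is the constant 14, so the polynomials are coprime and gcd = 1.

1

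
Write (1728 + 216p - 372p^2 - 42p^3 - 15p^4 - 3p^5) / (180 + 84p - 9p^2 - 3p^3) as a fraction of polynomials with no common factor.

By polynomial division,
  -3p^5 - 15p^4 - 42p^3 - 372p^2 + 216p + 1728 = (p^2 + 2p + 36)(-3p^3 - 9p^2 + 84p + 180) + (-396p^2 - 3168p - 4752)
  -3p^3 - 9p^2 + 84p + 180 = ((1/132)p - 5/132)(-396p^2 - 3168p - 4752) + (0)
Last nonzero remainder: -396p^2 - 3168p - 4752. Dividing through by -396 gives the monic gcd p^2 + 8p + 12.
Cancel p^2 + 8p + 12 from numerator and denominator to get the reduced form.

(-48 + 26p - 3p^2 + p^3)/(-5 + p)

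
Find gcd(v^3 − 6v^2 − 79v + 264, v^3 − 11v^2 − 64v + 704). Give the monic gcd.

v^2 − 3v − 88

Apply the Euclidean algorithm:
  v^3 − 6v^2 − 79v + 264 = (v^3 − 11v^2 − 64v + 704) + (5v^2 − 15v − 440)
  v^3 − 11v^2 − 64v + 704 = ((1/5)v − 8/5)(5v^2 − 15v − 440) + (0)
Last nonzero remainder: 5v^2 − 15v − 440. Dividing through by 5 gives the monic gcd v^2 − 3v − 88.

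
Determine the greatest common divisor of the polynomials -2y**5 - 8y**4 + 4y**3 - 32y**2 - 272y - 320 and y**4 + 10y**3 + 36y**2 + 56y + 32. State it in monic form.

Repeated division with remainder:
  -2y**5 - 8y**4 + 4y**3 - 32y**2 - 272y - 320 = (-2y + 12)(y**4 + 10y**3 + 36y**2 + 56y + 32) + (-44y**3 - 352y**2 - 880y - 704)
  y**4 + 10y**3 + 36y**2 + 56y + 32 = (-(1/44)y - 1/22)(-44y**3 - 352y**2 - 880y - 704) + (0)
Last nonzero remainder: -44y**3 - 352y**2 - 880y - 704. Dividing through by -44 gives the monic gcd y**3 + 8y**2 + 20y + 16.

y**3 + 8y**2 + 20y + 16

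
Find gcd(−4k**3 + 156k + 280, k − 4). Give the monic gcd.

Apply the Euclidean algorithm:
  −4k**3 + 156k + 280 = (−4k**2 − 16k + 92)(k − 4) + (648)
  k − 4 = ((1/648)k − 1/162)(648) + (0)
The last nonzero remainder is the constant 648, so the polynomials are coprime and gcd = 1.

1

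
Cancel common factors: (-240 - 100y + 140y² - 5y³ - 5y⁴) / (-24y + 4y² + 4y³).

(120 + 110y - 15y² - 5y³)/(12y + 4y²)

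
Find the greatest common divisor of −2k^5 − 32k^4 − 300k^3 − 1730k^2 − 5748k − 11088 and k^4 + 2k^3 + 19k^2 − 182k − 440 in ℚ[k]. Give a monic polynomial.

k^2 + 5k + 44

By polynomial division,
  −2k^5 − 32k^4 − 300k^3 − 1730k^2 − 5748k − 11088 = (−2k − 28)(k^4 + 2k^3 + 19k^2 − 182k − 440) + (−206k^3 − 1562k^2 − 11724k − 23408)
  k^4 + 2k^3 + 19k^2 − 182k − 440 = (−(1/206)k + 575/21218)(−206k^3 − 1562k^2 − 11724k − 23408) + ((46860/10609)k^2 + (234300/10609)k + 2061840/10609)
  −206k^3 − 1562k^2 − 11724k − 23408 = (−(1092727/23430)k − 1410997/11715)((46860/10609)k^2 + (234300/10609)k + 2061840/10609) + (0)
Last nonzero remainder: (46860/10609)k^2 + (234300/10609)k + 2061840/10609. Dividing through by 46860/10609 gives the monic gcd k^2 + 5k + 44.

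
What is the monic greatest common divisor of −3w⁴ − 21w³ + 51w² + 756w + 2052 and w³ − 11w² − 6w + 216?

w − 6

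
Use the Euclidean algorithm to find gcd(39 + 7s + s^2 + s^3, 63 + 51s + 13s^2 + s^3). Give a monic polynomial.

Repeated division with remainder:
  s^3 + s^2 + 7s + 39 = (s^3 + 13s^2 + 51s + 63) + (-12s^2 - 44s - 24)
  s^3 + 13s^2 + 51s + 63 = (-(1/12)s - 7/9)(-12s^2 - 44s - 24) + ((133/9)s + 133/3)
  -12s^2 - 44s - 24 = (-(108/133)s - 72/133)((133/9)s + 133/3) + (0)
Last nonzero remainder: (133/9)s + 133/3. Dividing through by 133/9 gives the monic gcd s + 3.

3 + s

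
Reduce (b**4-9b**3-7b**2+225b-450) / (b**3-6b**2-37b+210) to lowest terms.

By polynomial division,
  b**4-9b**3-7b**2+225b-450 = (b-3)(b**3-6b**2-37b+210) + (12b**2-96b+180)
  b**3-6b**2-37b+210 = ((1/12)b+1/6)(12b**2-96b+180) + (-36b+180)
  12b**2-96b+180 = (-(1/3)b+1)(-36b+180) + (0)
Last nonzero remainder: -36b+180. Dividing through by -36 gives the monic gcd b-5.
Cancel b-5 from numerator and denominator to get the reduced form.

(b**3-4b**2-27b+90)/(b**2-b-42)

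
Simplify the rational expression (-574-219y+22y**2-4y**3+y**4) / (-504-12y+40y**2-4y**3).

(-82-43y-3y**2-y**3)/(-72-12y+4y**2)

Euclidean algorithm in ℚ[y]:
  y**4-4y**3+22y**2-219y-574 = (-(1/4)y-3/2)(-4y**3+40y**2-12y-504) + (79y**2-363y-1330)
  -4y**3+40y**2-12y-504 = (-(4/79)y+1708/6241)(79y**2-363y-1330) + ((124832/6241)y-873824/6241)
  79y**2-363y-1330 = ((493039/124832)y+592895/62416)((124832/6241)y-873824/6241) + (0)
Last nonzero remainder: (124832/6241)y-873824/6241. Dividing through by 124832/6241 gives the monic gcd y-7.
Cancel y-7 from numerator and denominator to get the reduced form.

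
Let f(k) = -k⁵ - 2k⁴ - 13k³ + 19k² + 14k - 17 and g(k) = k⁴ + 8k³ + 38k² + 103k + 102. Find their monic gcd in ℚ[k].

k² + 3k + 17

By polynomial division,
  -k⁵ - 2k⁴ - 13k³ + 19k² + 14k - 17 = (-k + 6)(k⁴ + 8k³ + 38k² + 103k + 102) + (-23k³ - 106k² - 502k - 629)
  k⁴ + 8k³ + 38k² + 103k + 102 = (-(1/23)k - 78/529)(-23k³ - 106k² - 502k - 629) + ((288/529)k² + (864/529)k + 4896/529)
  -23k³ - 106k² - 502k - 629 = (-(12167/288)k - 19573/288)((288/529)k² + (864/529)k + 4896/529) + (0)
Last nonzero remainder: (288/529)k² + (864/529)k + 4896/529. Dividing through by 288/529 gives the monic gcd k² + 3k + 17.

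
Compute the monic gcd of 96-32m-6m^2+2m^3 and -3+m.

Repeated division with remainder:
  2m^3-6m^2-32m+96 = (2m^2-32)(m-3) + (0)
The last nonzero remainder m-3 is already monic.

-3+m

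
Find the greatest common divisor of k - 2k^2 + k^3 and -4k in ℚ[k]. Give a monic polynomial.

k

Repeated division with remainder:
  k^3 - 2k^2 + k = (-(1/4)k^2 + (1/2)k - 1/4)(-4k) + (0)
Last nonzero remainder: -4k. Dividing through by -4 gives the monic gcd k.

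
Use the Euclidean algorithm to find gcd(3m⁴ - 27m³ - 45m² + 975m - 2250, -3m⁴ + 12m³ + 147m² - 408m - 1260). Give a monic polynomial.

m² + m - 30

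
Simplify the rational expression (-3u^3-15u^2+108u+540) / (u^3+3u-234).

(-3u^2-33u-90)/(u^2+6u+39)

Apply the Euclidean algorithm:
  -3u^3-15u^2+108u+540 = (-3)(u^3+3u-234) + (-15u^2+117u-162)
  u^3+3u-234 = (-(1/15)u-13/25)(-15u^2+117u-162) + ((1326/25)u-7956/25)
  -15u^2+117u-162 = (-(125/442)u+225/442)((1326/25)u-7956/25) + (0)
Last nonzero remainder: (1326/25)u-7956/25. Dividing through by 1326/25 gives the monic gcd u-6.
Cancel u-6 from numerator and denominator to get the reduced form.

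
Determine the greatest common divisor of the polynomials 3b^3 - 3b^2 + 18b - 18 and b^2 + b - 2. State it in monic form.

b - 1

By polynomial division,
  3b^3 - 3b^2 + 18b - 18 = (3b - 6)(b^2 + b - 2) + (30b - 30)
  b^2 + b - 2 = ((1/30)b + 1/15)(30b - 30) + (0)
Last nonzero remainder: 30b - 30. Dividing through by 30 gives the monic gcd b - 1.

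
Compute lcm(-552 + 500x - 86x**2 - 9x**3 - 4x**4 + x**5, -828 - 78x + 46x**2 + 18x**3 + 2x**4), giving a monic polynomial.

Apply the Euclidean algorithm:
  x**5 - 4x**4 - 9x**3 - 86x**2 + 500x - 552 = ((1/2)x - 13/2)(2x**4 + 18x**3 + 46x**2 - 78x - 828) + (85x**3 + 252x**2 + 407x - 5934)
  2x**4 + 18x**3 + 46x**2 - 78x - 828 = ((2/85)x + 1026/7225)(85x**3 + 252x**2 + 407x - 5934) + ((4608/7225)x**2 + (27648/7225)x + 105984/7225)
  85x**3 + 252x**2 + 407x - 5934 = ((614125/4608)x - 310675/768)((4608/7225)x**2 + (27648/7225)x + 105984/7225) + (0)
Last nonzero remainder: (4608/7225)x**2 + (27648/7225)x + 105984/7225. Dividing through by 4608/7225 gives the monic gcd x**2 + 6x + 23.
Then lcm(f, g) = f·g / gcd(f, g); expanding and making the result monic gives the answer.

9936 - 10656x + 2496x**2 + 404x**3 - 41x**4 - 39x**5 - x**6 + x**7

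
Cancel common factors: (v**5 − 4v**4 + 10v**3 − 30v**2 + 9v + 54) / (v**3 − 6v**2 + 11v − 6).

Euclidean algorithm in ℚ[v]:
  v**5 − 4v**4 + 10v**3 − 30v**2 + 9v + 54 = (v**2 + 2v + 11)(v**3 − 6v**2 + 11v − 6) + (20v**2 − 100v + 120)
  v**3 − 6v**2 + 11v − 6 = ((1/20)v − 1/20)(20v**2 − 100v + 120) + (0)
Last nonzero remainder: 20v**2 − 100v + 120. Dividing through by 20 gives the monic gcd v**2 − 5v + 6.
Cancel v**2 − 5v + 6 from numerator and denominator to get the reduced form.

(v**3 + v**2 + 9v + 9)/(v − 1)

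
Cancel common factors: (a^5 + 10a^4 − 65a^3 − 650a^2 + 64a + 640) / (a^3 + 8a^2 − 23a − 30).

Apply the Euclidean algorithm:
  a^5 + 10a^4 − 65a^3 − 650a^2 + 64a + 640 = (a^2 + 2a − 58)(a^3 + 8a^2 − 23a − 30) + (−110a^2 − 1210a − 1100)
  a^3 + 8a^2 − 23a − 30 = (−(1/110)a + 3/110)(−110a^2 − 1210a − 1100) + (0)
Last nonzero remainder: −110a^2 − 1210a − 1100. Dividing through by −110 gives the monic gcd a^2 + 11a + 10.
Cancel a^2 + 11a + 10 from numerator and denominator to get the reduced form.

(a^3 − a^2 − 64a + 64)/(a − 3)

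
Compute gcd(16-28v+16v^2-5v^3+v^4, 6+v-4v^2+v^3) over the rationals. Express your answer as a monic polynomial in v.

-2+v

Euclidean algorithm in ℚ[v]:
  v^4-5v^3+16v^2-28v+16 = (v-1)(v^3-4v^2+v+6) + (11v^2-33v+22)
  v^3-4v^2+v+6 = ((1/11)v-1/11)(11v^2-33v+22) + (-4v+8)
  11v^2-33v+22 = (-(11/4)v+11/4)(-4v+8) + (0)
Last nonzero remainder: -4v+8. Dividing through by -4 gives the monic gcd v-2.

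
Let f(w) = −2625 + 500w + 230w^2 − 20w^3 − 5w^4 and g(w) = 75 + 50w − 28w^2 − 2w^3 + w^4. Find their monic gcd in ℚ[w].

By polynomial division,
  −5w^4 − 20w^3 + 230w^2 + 500w − 2625 = (−5)(w^4 − 2w^3 − 28w^2 + 50w + 75) + (−30w^3 + 90w^2 + 750w − 2250)
  w^4 − 2w^3 − 28w^2 + 50w + 75 = (−(1/30)w − 1/30)(−30w^3 + 90w^2 + 750w − 2250) + (0)
Last nonzero remainder: −30w^3 + 90w^2 + 750w − 2250. Dividing through by −30 gives the monic gcd w^3 − 3w^2 − 25w + 75.

75 − 25w − 3w^2 + w^3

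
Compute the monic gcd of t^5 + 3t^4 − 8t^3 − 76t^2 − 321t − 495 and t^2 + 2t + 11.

t^2 + 2t + 11

Repeated division with remainder:
  t^5 + 3t^4 − 8t^3 − 76t^2 − 321t − 495 = (t^3 + t^2 − 21t − 45)(t^2 + 2t + 11) + (0)
The last nonzero remainder t^2 + 2t + 11 is already monic.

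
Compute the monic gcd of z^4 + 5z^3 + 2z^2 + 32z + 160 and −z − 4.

By polynomial division,
  z^4 + 5z^3 + 2z^2 + 32z + 160 = (−z^3 − z^2 + 2z − 40)(−z − 4) + (0)
Last nonzero remainder: −z − 4. Dividing through by −1 gives the monic gcd z + 4.

z + 4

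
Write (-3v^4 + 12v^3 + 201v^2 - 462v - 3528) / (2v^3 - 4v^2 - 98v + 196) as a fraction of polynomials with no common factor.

Euclidean algorithm in ℚ[v]:
  -3v^4 + 12v^3 + 201v^2 - 462v - 3528 = (-(3/2)v + 3)(2v^3 - 4v^2 - 98v + 196) + (66v^2 + 126v - 4116)
  2v^3 - 4v^2 - 98v + 196 = ((1/33)v - 43/363)(66v^2 + 126v - 4116) + ((5040/121)v - 35280/121)
  66v^2 + 126v - 4116 = ((1331/840)v + 847/60)((5040/121)v - 35280/121) + (0)
Last nonzero remainder: (5040/121)v - 35280/121. Dividing through by 5040/121 gives the monic gcd v - 7.
Cancel v - 7 from numerator and denominator to get the reduced form.

(-3v^3 - 9v^2 + 138v + 504)/(2v^2 + 10v - 28)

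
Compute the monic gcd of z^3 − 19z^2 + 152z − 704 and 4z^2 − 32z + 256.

z^2 − 8z + 64

Repeated division with remainder:
  z^3 − 19z^2 + 152z − 704 = ((1/4)z − 11/4)(4z^2 − 32z + 256) + (0)
Last nonzero remainder: 4z^2 − 32z + 256. Dividing through by 4 gives the monic gcd z^2 − 8z + 64.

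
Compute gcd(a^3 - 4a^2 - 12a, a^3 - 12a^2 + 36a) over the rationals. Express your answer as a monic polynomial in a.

Euclidean algorithm in ℚ[a]:
  a^3 - 4a^2 - 12a = (a^3 - 12a^2 + 36a) + (8a^2 - 48a)
  a^3 - 12a^2 + 36a = ((1/8)a - 3/4)(8a^2 - 48a) + (0)
Last nonzero remainder: 8a^2 - 48a. Dividing through by 8 gives the monic gcd a^2 - 6a.

a^2 - 6a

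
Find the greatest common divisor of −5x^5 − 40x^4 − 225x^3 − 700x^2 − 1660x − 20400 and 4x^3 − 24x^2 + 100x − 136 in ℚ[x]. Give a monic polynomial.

x^2 − 4x + 17

Apply the Euclidean algorithm:
  −5x^5 − 40x^4 − 225x^3 − 700x^2 − 1660x − 20400 = (−(5/4)x^2 − (35/2)x − 130)(4x^3 − 24x^2 + 100x − 136) + (−2240x^2 + 8960x − 38080)
  4x^3 − 24x^2 + 100x − 136 = (−(1/560)x + 1/280)(−2240x^2 + 8960x − 38080) + (0)
Last nonzero remainder: −2240x^2 + 8960x − 38080. Dividing through by −2240 gives the monic gcd x^2 − 4x + 17.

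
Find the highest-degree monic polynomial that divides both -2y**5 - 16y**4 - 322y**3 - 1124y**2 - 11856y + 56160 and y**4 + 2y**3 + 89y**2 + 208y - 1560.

y**3 - 3y**2 + 104y - 312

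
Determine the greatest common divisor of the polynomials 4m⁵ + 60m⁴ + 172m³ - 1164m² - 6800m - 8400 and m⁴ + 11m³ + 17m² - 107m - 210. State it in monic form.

By polynomial division,
  4m⁵ + 60m⁴ + 172m³ - 1164m² - 6800m - 8400 = (4m + 16)(m⁴ + 11m³ + 17m² - 107m - 210) + (-72m³ - 1008m² - 4248m - 5040)
  m⁴ + 11m³ + 17m² - 107m - 210 = (-(1/72)m + 1/24)(-72m³ - 1008m² - 4248m - 5040) + (0)
Last nonzero remainder: -72m³ - 1008m² - 4248m - 5040. Dividing through by -72 gives the monic gcd m³ + 14m² + 59m + 70.

m³ + 14m² + 59m + 70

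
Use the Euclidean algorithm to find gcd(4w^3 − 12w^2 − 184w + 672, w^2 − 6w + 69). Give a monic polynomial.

1

By polynomial division,
  4w^3 − 12w^2 − 184w + 672 = (4w + 12)(w^2 − 6w + 69) + (−388w − 156)
  w^2 − 6w + 69 = (−(1/388)w + 621/37636)(−388w − 156) + (673440/9409)
  −388w − 156 = (−(912673/168360)w − 122317/56120)(673440/9409) + (0)
The last nonzero remainder is the constant 673440/9409, so the polynomials are coprime and gcd = 1.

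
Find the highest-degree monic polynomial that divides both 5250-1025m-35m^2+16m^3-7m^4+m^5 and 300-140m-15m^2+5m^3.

By polynomial division,
  m^5-7m^4+16m^3-35m^2-1025m+5250 = ((1/5)m^2-(4/5)m+32/5)(5m^3-15m^2-140m+300) + (-111m^2+111m+3330)
  5m^3-15m^2-140m+300 = (-(5/111)m+10/111)(-111m^2+111m+3330) + (0)
Last nonzero remainder: -111m^2+111m+3330. Dividing through by -111 gives the monic gcd m^2-m-30.

-30-m+m^2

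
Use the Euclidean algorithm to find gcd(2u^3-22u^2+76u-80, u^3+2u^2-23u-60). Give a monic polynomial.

Euclidean algorithm in ℚ[u]:
  2u^3-22u^2+76u-80 = (2)(u^3+2u^2-23u-60) + (-26u^2+122u+40)
  u^3+2u^2-23u-60 = (-(1/26)u-87/338)(-26u^2+122u+40) + ((1680/169)u-8400/169)
  -26u^2+122u+40 = (-(2197/840)u-169/210)((1680/169)u-8400/169) + (0)
Last nonzero remainder: (1680/169)u-8400/169. Dividing through by 1680/169 gives the monic gcd u-5.

u-5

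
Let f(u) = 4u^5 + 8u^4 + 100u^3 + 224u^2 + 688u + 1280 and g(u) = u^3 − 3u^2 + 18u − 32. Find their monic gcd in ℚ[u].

u^2 − u + 16

Apply the Euclidean algorithm:
  4u^5 + 8u^4 + 100u^3 + 224u^2 + 688u + 1280 = (4u^2 + 20u + 88)(u^3 − 3u^2 + 18u − 32) + (256u^2 − 256u + 4096)
  u^3 − 3u^2 + 18u − 32 = ((1/256)u − 1/128)(256u^2 − 256u + 4096) + (0)
Last nonzero remainder: 256u^2 − 256u + 4096. Dividing through by 256 gives the monic gcd u^2 − u + 16.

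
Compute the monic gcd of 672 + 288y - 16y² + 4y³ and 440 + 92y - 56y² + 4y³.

2 + y

Repeated division with remainder:
  4y³ - 16y² + 288y + 672 = (4y³ - 56y² + 92y + 440) + (40y² + 196y + 232)
  4y³ - 56y² + 92y + 440 = ((1/10)y - 189/100)(40y² + 196y + 232) + ((10981/25)y + 21962/25)
  40y² + 196y + 232 = ((1000/10981)y + 2900/10981)((10981/25)y + 21962/25) + (0)
Last nonzero remainder: (10981/25)y + 21962/25. Dividing through by 10981/25 gives the monic gcd y + 2.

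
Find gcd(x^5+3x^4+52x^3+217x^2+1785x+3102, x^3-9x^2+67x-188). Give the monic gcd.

x^2-5x+47

Repeated division with remainder:
  x^5+3x^4+52x^3+217x^2+1785x+3102 = (x^2+12x+93)(x^3-9x^2+67x-188) + (438x^2-2190x+20586)
  x^3-9x^2+67x-188 = ((1/438)x-2/219)(438x^2-2190x+20586) + (0)
Last nonzero remainder: 438x^2-2190x+20586. Dividing through by 438 gives the monic gcd x^2-5x+47.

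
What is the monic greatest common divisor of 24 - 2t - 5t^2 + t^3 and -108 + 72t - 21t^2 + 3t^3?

Euclidean algorithm in ℚ[t]:
  t^3 - 5t^2 - 2t + 24 = (1/3)(3t^3 - 21t^2 + 72t - 108) + (2t^2 - 26t + 60)
  3t^3 - 21t^2 + 72t - 108 = ((3/2)t + 9)(2t^2 - 26t + 60) + (216t - 648)
  2t^2 - 26t + 60 = ((1/108)t - 5/54)(216t - 648) + (0)
Last nonzero remainder: 216t - 648. Dividing through by 216 gives the monic gcd t - 3.

-3 + t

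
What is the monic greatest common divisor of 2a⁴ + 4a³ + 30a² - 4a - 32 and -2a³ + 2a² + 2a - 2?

Apply the Euclidean algorithm:
  2a⁴ + 4a³ + 30a² - 4a - 32 = (-a - 3)(-2a³ + 2a² + 2a - 2) + (38a² - 38)
  -2a³ + 2a² + 2a - 2 = (-(1/19)a + 1/19)(38a² - 38) + (0)
Last nonzero remainder: 38a² - 38. Dividing through by 38 gives the monic gcd a² - 1.

a² - 1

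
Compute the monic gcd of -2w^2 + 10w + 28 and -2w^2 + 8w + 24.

w + 2

Apply the Euclidean algorithm:
  -2w^2 + 10w + 28 = (-2w^2 + 8w + 24) + (2w + 4)
  -2w^2 + 8w + 24 = (-w + 6)(2w + 4) + (0)
Last nonzero remainder: 2w + 4. Dividing through by 2 gives the monic gcd w + 2.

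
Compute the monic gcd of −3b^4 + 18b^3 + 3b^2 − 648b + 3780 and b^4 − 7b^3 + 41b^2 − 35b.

b^2 − 6b + 35

Apply the Euclidean algorithm:
  −3b^4 + 18b^3 + 3b^2 − 648b + 3780 = (−3)(b^4 − 7b^3 + 41b^2 − 35b) + (−3b^3 + 126b^2 − 753b + 3780)
  b^4 − 7b^3 + 41b^2 − 35b = (−(1/3)b − 35/3)(−3b^3 + 126b^2 − 753b + 3780) + (1260b^2 − 7560b + 44100)
  −3b^3 + 126b^2 − 753b + 3780 = (−(1/420)b + 3/35)(1260b^2 − 7560b + 44100) + (0)
Last nonzero remainder: 1260b^2 − 7560b + 44100. Dividing through by 1260 gives the monic gcd b^2 − 6b + 35.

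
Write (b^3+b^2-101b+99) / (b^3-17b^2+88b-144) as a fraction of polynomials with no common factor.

(b^2+10b-11)/(b^2-8b+16)

By polynomial division,
  b^3+b^2-101b+99 = (b^3-17b^2+88b-144) + (18b^2-189b+243)
  b^3-17b^2+88b-144 = ((1/18)b-13/36)(18b^2-189b+243) + ((25/4)b-225/4)
  18b^2-189b+243 = ((72/25)b-108/25)((25/4)b-225/4) + (0)
Last nonzero remainder: (25/4)b-225/4. Dividing through by 25/4 gives the monic gcd b-9.
Cancel b-9 from numerator and denominator to get the reduced form.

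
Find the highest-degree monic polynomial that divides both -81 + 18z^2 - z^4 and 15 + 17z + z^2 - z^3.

3 + z

By polynomial division,
  -z^4 + 18z^2 - 81 = (z + 1)(-z^3 + z^2 + 17z + 15) + (-32z - 96)
  -z^3 + z^2 + 17z + 15 = ((1/32)z^2 - (1/8)z - 5/32)(-32z - 96) + (0)
Last nonzero remainder: -32z - 96. Dividing through by -32 gives the monic gcd z + 3.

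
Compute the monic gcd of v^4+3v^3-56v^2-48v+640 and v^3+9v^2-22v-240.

By polynomial division,
  v^4+3v^3-56v^2-48v+640 = (v-6)(v^3+9v^2-22v-240) + (20v^2+60v-800)
  v^3+9v^2-22v-240 = ((1/20)v+3/10)(20v^2+60v-800) + (0)
Last nonzero remainder: 20v^2+60v-800. Dividing through by 20 gives the monic gcd v^2+3v-40.

v^2+3v-40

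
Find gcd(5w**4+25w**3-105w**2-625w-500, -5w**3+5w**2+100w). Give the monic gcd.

By polynomial division,
  5w**4+25w**3-105w**2-625w-500 = (-w-6)(-5w**3+5w**2+100w) + (25w**2-25w-500)
  -5w**3+5w**2+100w = (-(1/5)w)(25w**2-25w-500) + (0)
Last nonzero remainder: 25w**2-25w-500. Dividing through by 25 gives the monic gcd w**2-w-20.

w**2-w-20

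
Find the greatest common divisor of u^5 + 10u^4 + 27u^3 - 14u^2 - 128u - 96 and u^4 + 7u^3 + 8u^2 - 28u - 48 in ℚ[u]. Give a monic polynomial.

u^3 + 5u^2 - 2u - 24

Apply the Euclidean algorithm:
  u^5 + 10u^4 + 27u^3 - 14u^2 - 128u - 96 = (u + 3)(u^4 + 7u^3 + 8u^2 - 28u - 48) + (-2u^3 - 10u^2 + 4u + 48)
  u^4 + 7u^3 + 8u^2 - 28u - 48 = (-(1/2)u - 1)(-2u^3 - 10u^2 + 4u + 48) + (0)
Last nonzero remainder: -2u^3 - 10u^2 + 4u + 48. Dividing through by -2 gives the monic gcd u^3 + 5u^2 - 2u - 24.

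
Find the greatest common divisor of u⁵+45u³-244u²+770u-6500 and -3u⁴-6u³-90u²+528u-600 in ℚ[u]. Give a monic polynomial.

u²+6u+50

By polynomial division,
  u⁵+45u³-244u²+770u-6500 = (-(1/3)u+2/3)(-3u⁴-6u³-90u²+528u-600) + (19u³-8u²+218u-6100)
  -3u⁴-6u³-90u²+528u-600 = (-(3/19)u-138/361)(19u³-8u²+218u-6100) + (-(21168/361)u²-(127008/361)u-1058400/361)
  19u³-8u²+218u-6100 = (-(6859/21168)u+22021/10584)(-(21168/361)u²-(127008/361)u-1058400/361) + (0)
Last nonzero remainder: -(21168/361)u²-(127008/361)u-1058400/361. Dividing through by -21168/361 gives the monic gcd u²+6u+50.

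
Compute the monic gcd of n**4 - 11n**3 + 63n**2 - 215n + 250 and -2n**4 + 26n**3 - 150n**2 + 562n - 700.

Repeated division with remainder:
  n**4 - 11n**3 + 63n**2 - 215n + 250 = (-1/2)(-2n**4 + 26n**3 - 150n**2 + 562n - 700) + (2n**3 - 12n**2 + 66n - 100)
  -2n**4 + 26n**3 - 150n**2 + 562n - 700 = (-n + 7)(2n**3 - 12n**2 + 66n - 100) + (0)
Last nonzero remainder: 2n**3 - 12n**2 + 66n - 100. Dividing through by 2 gives the monic gcd n**3 - 6n**2 + 33n - 50.

n**3 - 6n**2 + 33n - 50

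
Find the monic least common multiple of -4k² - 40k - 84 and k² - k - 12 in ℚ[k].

k³ + 6k² - 19k - 84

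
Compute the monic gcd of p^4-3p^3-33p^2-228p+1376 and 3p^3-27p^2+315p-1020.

Repeated division with remainder:
  p^4-3p^3-33p^2-228p+1376 = ((1/3)p+2)(3p^3-27p^2+315p-1020) + (-84p^2-518p+3416)
  3p^3-27p^2+315p-1020 = (-(1/28)p+13/24)(-84p^2-518p+3416) + ((8611/12)p-8611/3)
  -84p^2-518p+3416 = (-(1008/8611)p-10248/8611)((8611/12)p-8611/3) + (0)
Last nonzero remainder: (8611/12)p-8611/3. Dividing through by 8611/12 gives the monic gcd p-4.

p-4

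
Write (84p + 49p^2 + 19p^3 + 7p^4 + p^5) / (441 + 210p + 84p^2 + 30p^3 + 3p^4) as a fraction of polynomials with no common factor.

Apply the Euclidean algorithm:
  p^5 + 7p^4 + 19p^3 + 49p^2 + 84p = ((1/3)p - 1)(3p^4 + 30p^3 + 84p^2 + 210p + 441) + (21p^3 + 63p^2 + 147p + 441)
  3p^4 + 30p^3 + 84p^2 + 210p + 441 = ((1/7)p + 1)(21p^3 + 63p^2 + 147p + 441) + (0)
Last nonzero remainder: 21p^3 + 63p^2 + 147p + 441. Dividing through by 21 gives the monic gcd p^3 + 3p^2 + 7p + 21.
Cancel p^3 + 3p^2 + 7p + 21 from numerator and denominator to get the reduced form.

(4p + p^2)/(21 + 3p)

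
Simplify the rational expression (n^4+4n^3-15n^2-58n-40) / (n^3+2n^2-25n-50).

By polynomial division,
  n^4+4n^3-15n^2-58n-40 = (n+2)(n^3+2n^2-25n-50) + (6n^2+42n+60)
  n^3+2n^2-25n-50 = ((1/6)n-5/6)(6n^2+42n+60) + (0)
Last nonzero remainder: 6n^2+42n+60. Dividing through by 6 gives the monic gcd n^2+7n+10.
Cancel n^2+7n+10 from numerator and denominator to get the reduced form.

(n^2-3n-4)/(n-5)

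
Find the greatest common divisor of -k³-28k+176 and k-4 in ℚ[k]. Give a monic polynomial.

Repeated division with remainder:
  -k³-28k+176 = (-k²-4k-44)(k-4) + (0)
The last nonzero remainder k-4 is already monic.

k-4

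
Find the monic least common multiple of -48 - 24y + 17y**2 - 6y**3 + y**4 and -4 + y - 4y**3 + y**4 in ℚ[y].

Apply the Euclidean algorithm:
  y**4 - 6y**3 + 17y**2 - 24y - 48 = (y**4 - 4y**3 + y - 4) + (-2y**3 + 17y**2 - 25y - 44)
  y**4 - 4y**3 + y - 4 = (-(1/2)y - 9/4)(-2y**3 + 17y**2 - 25y - 44) + ((103/4)y**2 - (309/4)y - 103)
  -2y**3 + 17y**2 - 25y - 44 = (-(8/103)y + 44/103)((103/4)y**2 - (309/4)y - 103) + (0)
Last nonzero remainder: (103/4)y**2 - (309/4)y - 103. Dividing through by 103/4 gives the monic gcd y**2 - 3y - 4.
Then lcm(f, g) = f·g / gcd(f, g); expanding and making the result monic gives the answer.

-48 + 24y - 7y**2 - 47y**3 + 24y**4 - 7y**5 + y**6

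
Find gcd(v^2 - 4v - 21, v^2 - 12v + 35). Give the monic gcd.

Repeated division with remainder:
  v^2 - 4v - 21 = (v^2 - 12v + 35) + (8v - 56)
  v^2 - 12v + 35 = ((1/8)v - 5/8)(8v - 56) + (0)
Last nonzero remainder: 8v - 56. Dividing through by 8 gives the monic gcd v - 7.

v - 7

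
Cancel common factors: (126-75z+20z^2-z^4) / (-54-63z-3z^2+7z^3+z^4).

(-7+3z-z^2)/(3+4z+z^2)

Apply the Euclidean algorithm:
  -z^4+20z^2-75z+126 = (-1)(z^4+7z^3-3z^2-63z-54) + (7z^3+17z^2-138z+72)
  z^4+7z^3-3z^2-63z-54 = ((1/7)z+32/49)(7z^3+17z^2-138z+72) + ((275/49)z^2+(825/49)z-4950/49)
  7z^3+17z^2-138z+72 = ((343/275)z-196/275)((275/49)z^2+(825/49)z-4950/49) + (0)
Last nonzero remainder: (275/49)z^2+(825/49)z-4950/49. Dividing through by 275/49 gives the monic gcd z^2+3z-18.
Cancel z^2+3z-18 from numerator and denominator to get the reduced form.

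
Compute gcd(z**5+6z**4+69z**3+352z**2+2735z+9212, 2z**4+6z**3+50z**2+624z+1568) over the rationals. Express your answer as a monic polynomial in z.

z**3−z**2+29z+196

By polynomial division,
  z**5+6z**4+69z**3+352z**2+2735z+9212 = ((1/2)z+3/2)(2z**4+6z**3+50z**2+624z+1568) + (35z**3−35z**2+1015z+6860)
  2z**4+6z**3+50z**2+624z+1568 = ((2/35)z+8/35)(35z**3−35z**2+1015z+6860) + (0)
Last nonzero remainder: 35z**3−35z**2+1015z+6860. Dividing through by 35 gives the monic gcd z**3−z**2+29z+196.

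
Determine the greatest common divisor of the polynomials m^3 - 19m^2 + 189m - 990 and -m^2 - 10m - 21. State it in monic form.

By polynomial division,
  m^3 - 19m^2 + 189m - 990 = (-m + 29)(-m^2 - 10m - 21) + (458m - 381)
  -m^2 - 10m - 21 = (-(1/458)m - 4961/209764)(458m - 381) + (-6295185/209764)
  458m - 381 = (-(96071912/6295185)m + 26640028/2098395)(-6295185/209764) + (0)
The last nonzero remainder is the constant -6295185/209764, so the polynomials are coprime and gcd = 1.

1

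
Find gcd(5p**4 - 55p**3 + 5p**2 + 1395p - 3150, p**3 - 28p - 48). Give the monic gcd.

By polynomial division,
  5p**4 - 55p**3 + 5p**2 + 1395p - 3150 = (5p - 55)(p**3 - 28p - 48) + (145p**2 + 95p - 5790)
  p**3 - 28p - 48 = ((1/145)p - 19/4205)(145p**2 + 95p - 5790) + ((10395/841)p - 62370/841)
  145p**2 + 95p - 5790 = ((24389/2079)p + 162313/2079)((10395/841)p - 62370/841) + (0)
Last nonzero remainder: (10395/841)p - 62370/841. Dividing through by 10395/841 gives the monic gcd p - 6.

p - 6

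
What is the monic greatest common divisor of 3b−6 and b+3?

Apply the Euclidean algorithm:
  3b−6 = (3)(b+3) + (−15)
  b+3 = (−(1/15)b−1/5)(−15) + (0)
The last nonzero remainder is the constant −15, so the polynomials are coprime and gcd = 1.

1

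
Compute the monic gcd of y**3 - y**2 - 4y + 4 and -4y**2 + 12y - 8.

y**2 - 3y + 2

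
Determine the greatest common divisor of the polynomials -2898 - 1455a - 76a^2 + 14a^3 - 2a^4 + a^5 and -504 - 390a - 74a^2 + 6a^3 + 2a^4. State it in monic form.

Euclidean algorithm in ℚ[a]:
  a^5 - 2a^4 + 14a^3 - 76a^2 - 1455a - 2898 = ((1/2)a - 5/2)(2a^4 + 6a^3 - 74a^2 - 390a - 504) + (66a^3 - 66a^2 - 2178a - 4158)
  2a^4 + 6a^3 - 74a^2 - 390a - 504 = ((1/33)a + 4/33)(66a^3 - 66a^2 - 2178a - 4158) + (0)
Last nonzero remainder: 66a^3 - 66a^2 - 2178a - 4158. Dividing through by 66 gives the monic gcd a^3 - a^2 - 33a - 63.

-63 - 33a - a^2 + a^3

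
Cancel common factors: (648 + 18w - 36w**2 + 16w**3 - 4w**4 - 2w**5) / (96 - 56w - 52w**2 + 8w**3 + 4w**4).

(-27 - 3w - w**2 - w**3)/(-4 + 2w + 2w**2)

Apply the Euclidean algorithm:
  -2w**5 - 4w**4 + 16w**3 - 36w**2 + 18w + 648 = (-(1/2)w)(4w**4 + 8w**3 - 52w**2 - 56w + 96) + (-10w**3 - 64w**2 + 66w + 648)
  4w**4 + 8w**3 - 52w**2 - 56w + 96 = (-(2/5)w + 44/25)(-10w**3 - 64w**2 + 66w + 648) + ((2176/25)w**2 + (2176/25)w - 26112/25)
  -10w**3 - 64w**2 + 66w + 648 = (-(125/1088)w - 675/1088)((2176/25)w**2 + (2176/25)w - 26112/25) + (0)
Last nonzero remainder: (2176/25)w**2 + (2176/25)w - 26112/25. Dividing through by 2176/25 gives the monic gcd w**2 + w - 12.
Cancel w**2 + w - 12 from numerator and denominator to get the reduced form.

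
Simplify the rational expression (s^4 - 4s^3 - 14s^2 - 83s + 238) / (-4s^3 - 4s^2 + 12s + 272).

Apply the Euclidean algorithm:
  s^4 - 4s^3 - 14s^2 - 83s + 238 = (-(1/4)s + 5/4)(-4s^3 - 4s^2 + 12s + 272) + (-6s^2 - 30s - 102)
  -4s^3 - 4s^2 + 12s + 272 = ((2/3)s - 8/3)(-6s^2 - 30s - 102) + (0)
Last nonzero remainder: -6s^2 - 30s - 102. Dividing through by -6 gives the monic gcd s^2 + 5s + 17.
Cancel s^2 + 5s + 17 from numerator and denominator to get the reduced form.

(-s^2 + 9s - 14)/(4s - 16)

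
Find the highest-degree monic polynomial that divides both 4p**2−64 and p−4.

p−4

Euclidean algorithm in ℚ[p]:
  4p**2−64 = (4p+16)(p−4) + (0)
The last nonzero remainder p−4 is already monic.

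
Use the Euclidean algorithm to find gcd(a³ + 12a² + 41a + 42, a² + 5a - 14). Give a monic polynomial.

a + 7

By polynomial division,
  a³ + 12a² + 41a + 42 = (a + 7)(a² + 5a - 14) + (20a + 140)
  a² + 5a - 14 = ((1/20)a - 1/10)(20a + 140) + (0)
Last nonzero remainder: 20a + 140. Dividing through by 20 gives the monic gcd a + 7.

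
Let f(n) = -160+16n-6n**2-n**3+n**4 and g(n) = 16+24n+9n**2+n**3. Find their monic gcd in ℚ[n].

By polynomial division,
  n**4-n**3-6n**2+16n-160 = (n-10)(n**3+9n**2+24n+16) + (60n**2+240n)
  n**3+9n**2+24n+16 = ((1/60)n+1/12)(60n**2+240n) + (4n+16)
  60n**2+240n = (15n)(4n+16) + (0)
Last nonzero remainder: 4n+16. Dividing through by 4 gives the monic gcd n+4.

4+n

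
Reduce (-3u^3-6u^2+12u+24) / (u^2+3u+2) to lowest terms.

(-3u^2+12)/(u+1)

Euclidean algorithm in ℚ[u]:
  -3u^3-6u^2+12u+24 = (-3u+3)(u^2+3u+2) + (9u+18)
  u^2+3u+2 = ((1/9)u+1/9)(9u+18) + (0)
Last nonzero remainder: 9u+18. Dividing through by 9 gives the monic gcd u+2.
Cancel u+2 from numerator and denominator to get the reduced form.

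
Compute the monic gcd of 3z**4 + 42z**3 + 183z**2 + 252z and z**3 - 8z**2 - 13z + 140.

z + 4

Apply the Euclidean algorithm:
  3z**4 + 42z**3 + 183z**2 + 252z = (3z + 66)(z**3 - 8z**2 - 13z + 140) + (750z**2 + 690z - 9240)
  z**3 - 8z**2 - 13z + 140 = ((1/750)z - 223/18750)(750z**2 + 690z - 9240) + ((4704/625)z + 18816/625)
  750z**2 + 690z - 9240 = ((78125/784)z - 34375/112)((4704/625)z + 18816/625) + (0)
Last nonzero remainder: (4704/625)z + 18816/625. Dividing through by 4704/625 gives the monic gcd z + 4.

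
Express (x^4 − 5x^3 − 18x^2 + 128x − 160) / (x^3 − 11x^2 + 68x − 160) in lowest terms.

Euclidean algorithm in ℚ[x]:
  x^4 − 5x^3 − 18x^2 + 128x − 160 = (x + 6)(x^3 − 11x^2 + 68x − 160) + (−20x^2 − 120x + 800)
  x^3 − 11x^2 + 68x − 160 = (−(1/20)x + 17/20)(−20x^2 − 120x + 800) + (210x − 840)
  −20x^2 − 120x + 800 = (−(2/21)x − 20/21)(210x − 840) + (0)
Last nonzero remainder: 210x − 840. Dividing through by 210 gives the monic gcd x − 4.
Cancel x − 4 from numerator and denominator to get the reduced form.

(x^3 − x^2 − 22x + 40)/(x^2 − 7x + 40)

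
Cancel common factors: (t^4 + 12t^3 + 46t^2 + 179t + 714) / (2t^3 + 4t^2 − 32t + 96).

(t^3 + 6t^2 + 10t + 119)/(2t^2 − 8t + 16)

Apply the Euclidean algorithm:
  t^4 + 12t^3 + 46t^2 + 179t + 714 = ((1/2)t + 5)(2t^3 + 4t^2 − 32t + 96) + (42t^2 + 291t + 234)
  2t^3 + 4t^2 − 32t + 96 = ((1/21)t − 23/98)(42t^2 + 291t + 234) + ((2465/98)t + 7395/49)
  42t^2 + 291t + 234 = ((4116/2465)t + 3822/2465)((2465/98)t + 7395/49) + (0)
Last nonzero remainder: (2465/98)t + 7395/49. Dividing through by 2465/98 gives the monic gcd t + 6.
Cancel t + 6 from numerator and denominator to get the reduced form.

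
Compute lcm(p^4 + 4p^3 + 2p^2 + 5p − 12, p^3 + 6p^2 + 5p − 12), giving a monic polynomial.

Apply the Euclidean algorithm:
  p^4 + 4p^3 + 2p^2 + 5p − 12 = (p − 2)(p^3 + 6p^2 + 5p − 12) + (9p^2 + 27p − 36)
  p^3 + 6p^2 + 5p − 12 = ((1/9)p + 1/3)(9p^2 + 27p − 36) + (0)
Last nonzero remainder: 9p^2 + 27p − 36. Dividing through by 9 gives the monic gcd p^2 + 3p − 4.
Then lcm(f, g) = f·g / gcd(f, g); expanding and making the result monic gives the answer.

p^5 + 7p^4 + 14p^3 + 11p^2 + 3p − 36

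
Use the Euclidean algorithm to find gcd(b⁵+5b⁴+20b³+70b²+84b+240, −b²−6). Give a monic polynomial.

Apply the Euclidean algorithm:
  b⁵+5b⁴+20b³+70b²+84b+240 = (−b³−5b²−14b−40)(−b²−6) + (0)
Last nonzero remainder: −b²−6. Dividing through by −1 gives the monic gcd b²+6.

b²+6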